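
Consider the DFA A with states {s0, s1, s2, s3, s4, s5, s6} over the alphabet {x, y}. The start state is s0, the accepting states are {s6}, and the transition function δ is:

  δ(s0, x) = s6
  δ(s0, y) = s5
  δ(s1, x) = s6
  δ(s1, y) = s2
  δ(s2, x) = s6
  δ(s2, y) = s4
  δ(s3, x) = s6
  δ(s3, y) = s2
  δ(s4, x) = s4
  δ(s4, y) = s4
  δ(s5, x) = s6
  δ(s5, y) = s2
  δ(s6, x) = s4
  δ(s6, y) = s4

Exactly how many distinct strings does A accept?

The useful subgraph on states {s0, s2, s5, s6} is acyclic, so L(A) is finite; the longest accepting path visits 4 useful states, giving maximum string length 3.
Counting accepting paths from s0 by length: 1 of length 1, 1 of length 2, 1 of length 3. Total 3.

3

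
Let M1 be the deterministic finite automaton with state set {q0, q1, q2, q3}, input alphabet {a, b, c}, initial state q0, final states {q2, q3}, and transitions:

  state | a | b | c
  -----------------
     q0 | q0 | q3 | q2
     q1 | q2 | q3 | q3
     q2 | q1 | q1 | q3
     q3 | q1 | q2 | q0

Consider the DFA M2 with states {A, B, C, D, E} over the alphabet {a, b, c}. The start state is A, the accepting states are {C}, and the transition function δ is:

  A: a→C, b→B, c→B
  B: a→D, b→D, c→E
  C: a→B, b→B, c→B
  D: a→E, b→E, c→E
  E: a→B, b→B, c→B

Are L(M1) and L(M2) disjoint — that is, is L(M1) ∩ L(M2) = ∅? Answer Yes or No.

Yes

Exploring the product automaton M1 × M2 from the start pair (q0, A), following both machines on each input symbol, reaches 14 state pairs: (q0, A), (q0, C), (q3, B), (q2, B), (q0, B), (q1, D), (q2, D), (q0, E), (q3, E), (q0, D), (q3, D), (q2, E), (q1, E), (q1, B).
M1 accepts in {q2, q3} and M2 accepts in {C}; no reachable pair has both components accepting, so no string drives both machines to acceptance simultaneously and L(M1) ∩ L(M2) = ∅.
So no string is accepted by both, and the intersection is empty.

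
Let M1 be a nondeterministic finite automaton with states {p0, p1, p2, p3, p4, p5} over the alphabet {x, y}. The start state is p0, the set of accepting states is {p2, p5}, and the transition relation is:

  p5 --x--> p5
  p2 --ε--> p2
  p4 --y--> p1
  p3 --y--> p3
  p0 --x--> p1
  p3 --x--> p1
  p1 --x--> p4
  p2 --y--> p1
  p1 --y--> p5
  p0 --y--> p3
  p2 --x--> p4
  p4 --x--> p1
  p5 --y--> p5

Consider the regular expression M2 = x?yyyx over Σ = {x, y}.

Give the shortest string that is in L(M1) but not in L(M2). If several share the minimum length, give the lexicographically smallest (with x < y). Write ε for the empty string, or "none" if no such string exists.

The string xy is accepted by M1 but not by M2.
No shorter string lies in the difference, and xy is the lexicographically first length-2 string in L(M1) \ L(M2).

xy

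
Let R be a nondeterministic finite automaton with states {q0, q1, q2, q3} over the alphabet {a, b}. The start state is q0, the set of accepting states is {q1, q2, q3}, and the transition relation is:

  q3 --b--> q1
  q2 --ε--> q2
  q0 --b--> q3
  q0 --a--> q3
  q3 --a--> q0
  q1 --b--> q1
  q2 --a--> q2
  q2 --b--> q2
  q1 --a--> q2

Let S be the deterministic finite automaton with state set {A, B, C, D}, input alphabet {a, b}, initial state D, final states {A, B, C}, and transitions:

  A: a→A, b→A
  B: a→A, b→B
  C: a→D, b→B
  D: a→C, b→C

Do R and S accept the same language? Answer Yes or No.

Exploring the product automaton R × S from the start pair (q0, D), following both machines on each input symbol, reaches 4 state pairs: (q0, D), (q3, C), (q1, B), (q2, A).
R accepts in {q1, q2, q3} and S accepts in {A, B, C}. In every reachable pair the two components are either both accepting — (q3, C), (q1, B), (q2, A) — or both non-accepting, so no string is accepted by exactly one of the machines: L(R) \ L(S) and L(S) \ L(R) are both empty.
Hence every string is accepted by R iff it is accepted by S, and the two languages coincide.

Yes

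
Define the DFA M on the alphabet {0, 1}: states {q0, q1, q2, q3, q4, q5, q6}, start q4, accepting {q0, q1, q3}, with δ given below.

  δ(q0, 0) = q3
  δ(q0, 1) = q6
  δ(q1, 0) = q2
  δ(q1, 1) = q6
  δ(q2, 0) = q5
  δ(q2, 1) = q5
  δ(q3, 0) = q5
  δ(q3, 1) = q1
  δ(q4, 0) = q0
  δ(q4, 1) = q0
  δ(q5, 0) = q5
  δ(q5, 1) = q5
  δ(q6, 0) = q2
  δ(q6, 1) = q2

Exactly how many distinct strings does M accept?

The useful subgraph on states {q0, q1, q3, q4} is acyclic, so L(M) is finite; the longest accepting path visits 4 useful states, giving maximum string length 3.
Counting accepting paths from q4 by length: 2 of length 1, 2 of length 2, 2 of length 3. Total 6.

6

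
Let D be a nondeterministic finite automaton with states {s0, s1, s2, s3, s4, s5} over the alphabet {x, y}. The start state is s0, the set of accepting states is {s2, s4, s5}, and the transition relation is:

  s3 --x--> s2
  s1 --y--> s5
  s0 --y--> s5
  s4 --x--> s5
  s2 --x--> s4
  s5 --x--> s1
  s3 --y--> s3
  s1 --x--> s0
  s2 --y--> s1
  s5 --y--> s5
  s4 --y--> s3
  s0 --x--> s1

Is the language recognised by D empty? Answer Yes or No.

No

The string y is accepted: the run s0 → s5 ends in the accepting state s5.
Since at least one string is accepted, L(D) is not empty.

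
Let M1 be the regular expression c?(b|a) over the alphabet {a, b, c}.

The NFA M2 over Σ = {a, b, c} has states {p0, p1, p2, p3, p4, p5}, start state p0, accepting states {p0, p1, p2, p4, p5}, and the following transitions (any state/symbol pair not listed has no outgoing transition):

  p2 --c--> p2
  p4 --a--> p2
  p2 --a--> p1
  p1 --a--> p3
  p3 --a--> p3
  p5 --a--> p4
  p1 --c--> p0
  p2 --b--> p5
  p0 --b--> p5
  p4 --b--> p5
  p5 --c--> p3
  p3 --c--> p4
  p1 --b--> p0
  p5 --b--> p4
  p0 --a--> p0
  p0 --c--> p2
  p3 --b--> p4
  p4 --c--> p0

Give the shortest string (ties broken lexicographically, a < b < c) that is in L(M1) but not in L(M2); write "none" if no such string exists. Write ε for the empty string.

Converting the expression M1 to a DFA (subset construction, then merging equivalent states) gives the minimal DFA with states {r0, r1, r2, r3}, start state r0, accepting states {r1} and transitions r0: a→r1, b→r1, c→r2; r1: a→r3, b→r3, c→r3; r2: a→r1, b→r1, c→r3; r3: a→r3, b→r3, c→r3.
Exploring the product automaton M1 × M2 from the start pair (r0, p0), following both machines on each input symbol, reaches 11 state pairs: (r0, p0), (r1, p0), (r1, p5), (r2, p2), (r3, p0), (r3, p5), (r3, p2), (r3, p4), (r3, p3), (r1, p1), (r3, p1).
M1 accepts in {r1} and M2 accepts in {p0, p1, p2, p4, p5}. The reachable pairs whose M1-component is accepting are (r1, p0), (r1, p5), (r1, p1); in each of them the M2-component is accepting too, so the product for L(M1) \ L(M2) (M1-component accepting, M2-component rejecting) has no reachable accepting pair and the difference is empty.
So every string accepted by M1 is also accepted by M2: L(M1) \ L(M2) = ∅ and there is no such string.

none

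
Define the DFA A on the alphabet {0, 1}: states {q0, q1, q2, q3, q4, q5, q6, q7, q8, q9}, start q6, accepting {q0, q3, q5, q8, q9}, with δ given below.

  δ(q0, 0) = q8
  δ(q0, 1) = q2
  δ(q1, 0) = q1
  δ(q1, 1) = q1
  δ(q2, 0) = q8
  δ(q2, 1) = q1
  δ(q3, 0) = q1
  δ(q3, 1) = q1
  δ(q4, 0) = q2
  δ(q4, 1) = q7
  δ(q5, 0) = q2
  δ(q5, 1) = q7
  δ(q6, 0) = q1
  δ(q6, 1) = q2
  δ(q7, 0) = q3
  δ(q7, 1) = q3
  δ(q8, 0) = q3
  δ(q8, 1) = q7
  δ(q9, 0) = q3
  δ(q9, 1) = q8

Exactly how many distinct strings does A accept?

4

The useful subgraph on states {q2, q3, q6, q7, q8} is acyclic, so L(A) is finite; the longest accepting path visits 5 useful states, giving maximum string length 4.
Counting accepting paths from q6 by length: 1 of length 2, 1 of length 3, 2 of length 4. Total 4.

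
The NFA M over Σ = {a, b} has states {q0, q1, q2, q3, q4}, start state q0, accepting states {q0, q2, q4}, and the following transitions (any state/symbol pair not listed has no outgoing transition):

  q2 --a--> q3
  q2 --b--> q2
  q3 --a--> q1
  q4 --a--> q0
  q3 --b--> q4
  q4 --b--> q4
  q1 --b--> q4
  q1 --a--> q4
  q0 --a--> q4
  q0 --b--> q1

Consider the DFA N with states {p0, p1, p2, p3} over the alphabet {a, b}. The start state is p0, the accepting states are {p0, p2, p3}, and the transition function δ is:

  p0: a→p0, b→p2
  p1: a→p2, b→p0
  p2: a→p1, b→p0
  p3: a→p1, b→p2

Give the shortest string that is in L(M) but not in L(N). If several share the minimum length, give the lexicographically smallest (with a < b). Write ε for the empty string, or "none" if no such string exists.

The string ba is accepted by M but not by N.
No shorter string lies in the difference, and ba is the lexicographically first length-2 string in L(M) \ L(N).

ba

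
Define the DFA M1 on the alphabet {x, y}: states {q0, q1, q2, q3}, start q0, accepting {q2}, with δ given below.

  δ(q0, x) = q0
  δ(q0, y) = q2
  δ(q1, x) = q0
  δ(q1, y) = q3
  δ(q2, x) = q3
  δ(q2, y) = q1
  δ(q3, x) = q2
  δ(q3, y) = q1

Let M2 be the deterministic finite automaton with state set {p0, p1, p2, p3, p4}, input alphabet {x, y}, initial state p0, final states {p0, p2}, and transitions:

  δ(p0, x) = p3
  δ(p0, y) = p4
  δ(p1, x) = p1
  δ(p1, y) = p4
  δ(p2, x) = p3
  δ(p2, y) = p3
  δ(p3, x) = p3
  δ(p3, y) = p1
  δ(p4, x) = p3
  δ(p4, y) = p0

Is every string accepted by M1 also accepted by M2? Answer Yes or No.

No

The string y is in L(M1) but not in L(M2).
So L(M1) ⊄ L(M2).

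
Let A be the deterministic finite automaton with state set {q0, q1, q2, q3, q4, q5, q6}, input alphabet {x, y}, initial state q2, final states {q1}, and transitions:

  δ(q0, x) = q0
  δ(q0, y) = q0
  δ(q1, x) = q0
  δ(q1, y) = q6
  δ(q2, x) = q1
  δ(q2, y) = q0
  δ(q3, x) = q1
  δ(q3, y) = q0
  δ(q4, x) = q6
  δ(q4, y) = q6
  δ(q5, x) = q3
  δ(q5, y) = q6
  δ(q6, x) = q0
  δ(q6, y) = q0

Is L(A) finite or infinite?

finite

The useful states (reachable from q2 and able to reach an accepting state) are {q1, q2}.
Restricted to these states the transition graph has no cycle, so every accepting path has bounded length and L is finite.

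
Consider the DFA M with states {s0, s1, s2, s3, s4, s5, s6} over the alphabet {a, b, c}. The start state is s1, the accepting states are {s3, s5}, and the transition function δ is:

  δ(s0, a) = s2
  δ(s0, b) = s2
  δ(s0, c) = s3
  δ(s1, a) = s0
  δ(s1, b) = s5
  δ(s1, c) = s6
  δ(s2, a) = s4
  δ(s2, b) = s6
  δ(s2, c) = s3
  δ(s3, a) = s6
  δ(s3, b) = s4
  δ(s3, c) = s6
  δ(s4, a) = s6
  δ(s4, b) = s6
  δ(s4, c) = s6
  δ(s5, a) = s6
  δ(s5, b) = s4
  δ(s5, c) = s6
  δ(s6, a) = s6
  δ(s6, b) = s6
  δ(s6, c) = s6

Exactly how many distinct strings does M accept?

The useful subgraph on states {s0, s1, s2, s3, s5} is acyclic, so L(M) is finite; the longest accepting path visits 4 useful states, giving maximum string length 3.
Counting accepting paths from s1 by length: 1 of length 1, 1 of length 2, 2 of length 3. Total 4.

4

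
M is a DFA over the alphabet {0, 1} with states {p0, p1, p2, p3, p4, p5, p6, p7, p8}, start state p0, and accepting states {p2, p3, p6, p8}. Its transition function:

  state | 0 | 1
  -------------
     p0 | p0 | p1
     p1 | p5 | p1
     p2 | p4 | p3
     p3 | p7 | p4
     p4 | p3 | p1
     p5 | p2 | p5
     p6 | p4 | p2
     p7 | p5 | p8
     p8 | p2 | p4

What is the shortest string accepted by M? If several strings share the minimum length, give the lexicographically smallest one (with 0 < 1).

100

A breadth-first search from p0 reaches an accepting state first via the path p0 → p1 → p5 → p2 on input 100.
No string of length < 3 is accepted (BFS exhausts all shorter strings without reaching an accepting state), and 100 is the lexicographically least accepting string of length 3.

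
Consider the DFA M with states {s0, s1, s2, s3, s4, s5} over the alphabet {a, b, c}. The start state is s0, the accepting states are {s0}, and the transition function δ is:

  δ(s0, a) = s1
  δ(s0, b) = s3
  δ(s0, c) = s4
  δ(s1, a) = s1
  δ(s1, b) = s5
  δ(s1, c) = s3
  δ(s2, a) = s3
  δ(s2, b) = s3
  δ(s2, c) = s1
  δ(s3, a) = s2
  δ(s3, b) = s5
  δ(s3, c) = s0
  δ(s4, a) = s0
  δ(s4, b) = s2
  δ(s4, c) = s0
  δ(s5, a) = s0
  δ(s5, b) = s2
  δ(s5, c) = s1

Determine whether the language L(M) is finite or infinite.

State s1 is reachable from the start and can reach an accepting state, and it lies on the cycle s1 → s1.
Traversing that cycle any number of times yields accepted strings of unbounded length, so the language is infinite.

infinite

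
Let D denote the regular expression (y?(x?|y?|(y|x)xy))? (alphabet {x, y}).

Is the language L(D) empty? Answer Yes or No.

No

The empty string ε matches the expression, so it belongs to L(D).
Since L(D) contains at least one string, it is not empty.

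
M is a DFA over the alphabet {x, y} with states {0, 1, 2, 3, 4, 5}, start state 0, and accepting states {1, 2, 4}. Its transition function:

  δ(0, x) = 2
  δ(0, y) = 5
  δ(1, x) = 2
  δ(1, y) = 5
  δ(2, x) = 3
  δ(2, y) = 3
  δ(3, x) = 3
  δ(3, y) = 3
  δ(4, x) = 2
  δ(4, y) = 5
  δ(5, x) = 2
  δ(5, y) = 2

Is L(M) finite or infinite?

finite

The useful states (reachable from 0 and able to reach an accepting state) are {0, 2, 5}.
Restricted to these states the transition graph has no cycle, so every accepting path has bounded length and L is finite.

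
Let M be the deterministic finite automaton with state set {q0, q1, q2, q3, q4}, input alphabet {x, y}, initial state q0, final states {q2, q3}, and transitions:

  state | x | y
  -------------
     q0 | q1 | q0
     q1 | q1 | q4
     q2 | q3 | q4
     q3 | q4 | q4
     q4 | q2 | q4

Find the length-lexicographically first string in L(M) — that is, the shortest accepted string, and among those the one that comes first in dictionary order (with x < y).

xyx

A breadth-first search from q0 reaches an accepting state first via the path q0 → q1 → q4 → q2 on input xyx.
No string of length < 3 is accepted (BFS exhausts all shorter strings without reaching an accepting state), and xyx is the lexicographically least accepting string of length 3.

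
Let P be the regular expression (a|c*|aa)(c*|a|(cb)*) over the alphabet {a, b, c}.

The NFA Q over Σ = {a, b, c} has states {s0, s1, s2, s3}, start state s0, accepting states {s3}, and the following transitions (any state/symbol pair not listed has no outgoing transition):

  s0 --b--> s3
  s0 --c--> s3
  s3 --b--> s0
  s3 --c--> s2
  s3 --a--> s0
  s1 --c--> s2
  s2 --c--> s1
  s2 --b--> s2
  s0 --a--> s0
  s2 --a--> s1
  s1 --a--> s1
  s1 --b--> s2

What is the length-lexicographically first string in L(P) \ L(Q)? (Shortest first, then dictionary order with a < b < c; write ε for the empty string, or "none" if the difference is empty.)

ε

The empty string ε is accepted by P but not by Q.
Since ε is the unique shortest string, it is the required witness.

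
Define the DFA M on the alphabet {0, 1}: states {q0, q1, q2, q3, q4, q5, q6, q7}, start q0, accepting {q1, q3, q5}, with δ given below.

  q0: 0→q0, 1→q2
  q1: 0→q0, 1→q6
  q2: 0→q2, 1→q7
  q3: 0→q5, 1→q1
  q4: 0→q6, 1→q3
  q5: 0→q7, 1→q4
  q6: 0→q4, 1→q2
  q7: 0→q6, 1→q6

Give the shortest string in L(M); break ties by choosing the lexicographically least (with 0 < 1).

A breadth-first search from q0 reaches an accepting state first via the path q0 → q2 → q7 → q6 → q4 → q3 on input 11001.
No string of length < 5 is accepted (BFS exhausts all shorter strings without reaching an accepting state), and 11001 is the lexicographically least accepting string of length 5.

11001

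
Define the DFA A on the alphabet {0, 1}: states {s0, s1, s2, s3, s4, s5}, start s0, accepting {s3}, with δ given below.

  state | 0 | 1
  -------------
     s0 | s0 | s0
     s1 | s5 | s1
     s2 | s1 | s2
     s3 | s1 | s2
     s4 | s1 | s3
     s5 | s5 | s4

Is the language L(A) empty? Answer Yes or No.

Yes

The states reachable from the start state are {s0}.
None of the accepting states {s3} is reachable, so no string is accepted and L(A) = ∅.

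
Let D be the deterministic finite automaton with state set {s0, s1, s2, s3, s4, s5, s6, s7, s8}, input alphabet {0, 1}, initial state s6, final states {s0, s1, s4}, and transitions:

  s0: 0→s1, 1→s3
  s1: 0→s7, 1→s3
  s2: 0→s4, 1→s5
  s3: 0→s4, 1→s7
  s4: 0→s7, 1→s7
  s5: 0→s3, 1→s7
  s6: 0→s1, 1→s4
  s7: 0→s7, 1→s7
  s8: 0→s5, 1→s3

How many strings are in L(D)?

The useful subgraph on states {s1, s3, s4, s6} is acyclic, so L(D) is finite; the longest accepting path visits 4 useful states, giving maximum string length 3.
Counting accepting paths from s6 by length: 2 of length 1, 1 of length 3. Total 3.

3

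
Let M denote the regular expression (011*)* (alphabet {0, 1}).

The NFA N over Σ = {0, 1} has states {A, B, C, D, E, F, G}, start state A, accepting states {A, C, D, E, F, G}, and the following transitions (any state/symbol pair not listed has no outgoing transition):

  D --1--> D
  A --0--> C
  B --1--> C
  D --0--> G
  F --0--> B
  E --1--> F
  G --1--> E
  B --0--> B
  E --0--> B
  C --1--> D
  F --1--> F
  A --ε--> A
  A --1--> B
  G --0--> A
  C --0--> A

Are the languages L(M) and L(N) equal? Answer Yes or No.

No

The string 01010101 is accepted by M but rejected by N.
So L(M) ≠ L(N).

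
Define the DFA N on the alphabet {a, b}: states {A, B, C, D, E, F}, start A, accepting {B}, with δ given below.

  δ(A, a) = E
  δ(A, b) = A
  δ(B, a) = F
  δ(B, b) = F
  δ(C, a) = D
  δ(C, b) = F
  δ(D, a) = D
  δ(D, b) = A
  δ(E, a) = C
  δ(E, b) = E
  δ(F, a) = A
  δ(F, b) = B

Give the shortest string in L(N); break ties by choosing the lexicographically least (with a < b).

A breadth-first search from A reaches an accepting state first via the path A → E → C → F → B on input aabb.
No string of length < 4 is accepted (BFS exhausts all shorter strings without reaching an accepting state), and aabb is the lexicographically least accepting string of length 4.

aabb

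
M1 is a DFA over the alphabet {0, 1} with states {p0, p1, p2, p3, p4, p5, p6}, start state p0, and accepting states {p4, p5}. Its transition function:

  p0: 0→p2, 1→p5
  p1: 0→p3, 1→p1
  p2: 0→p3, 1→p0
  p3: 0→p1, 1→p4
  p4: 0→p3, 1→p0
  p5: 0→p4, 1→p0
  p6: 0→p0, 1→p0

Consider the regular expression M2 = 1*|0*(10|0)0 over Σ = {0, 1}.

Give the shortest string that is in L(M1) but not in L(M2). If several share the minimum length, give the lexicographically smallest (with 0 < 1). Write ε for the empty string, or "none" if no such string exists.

The string 10 is accepted by M1 but not by M2.
No shorter string lies in the difference, and 10 is the lexicographically first length-2 string in L(M1) \ L(M2).

10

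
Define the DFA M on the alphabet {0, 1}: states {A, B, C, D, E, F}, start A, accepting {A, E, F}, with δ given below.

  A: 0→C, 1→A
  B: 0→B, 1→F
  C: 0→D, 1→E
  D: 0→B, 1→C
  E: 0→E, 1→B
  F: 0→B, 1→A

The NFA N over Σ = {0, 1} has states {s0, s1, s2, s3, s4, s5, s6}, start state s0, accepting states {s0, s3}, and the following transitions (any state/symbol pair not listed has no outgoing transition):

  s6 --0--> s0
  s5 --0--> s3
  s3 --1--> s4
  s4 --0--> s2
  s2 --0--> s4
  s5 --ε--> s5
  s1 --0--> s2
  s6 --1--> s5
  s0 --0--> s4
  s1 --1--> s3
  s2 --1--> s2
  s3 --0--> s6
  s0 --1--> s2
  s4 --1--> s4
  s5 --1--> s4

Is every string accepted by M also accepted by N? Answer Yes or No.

No

The string 1 is in L(M) but not in L(N).
So L(M) ⊄ L(N).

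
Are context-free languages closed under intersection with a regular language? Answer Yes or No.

Run a PDA for the context-free language and a DFA for the regular one in parallel (product of finite controls, the PDA's stack unchanged, the DFA advancing only on input moves); the product PDA accepts exactly the intersection. (Intersection of two CFLs, by contrast, can fail to be context-free.)
So the context-free languages are closed under intersection with a regular language.

Yes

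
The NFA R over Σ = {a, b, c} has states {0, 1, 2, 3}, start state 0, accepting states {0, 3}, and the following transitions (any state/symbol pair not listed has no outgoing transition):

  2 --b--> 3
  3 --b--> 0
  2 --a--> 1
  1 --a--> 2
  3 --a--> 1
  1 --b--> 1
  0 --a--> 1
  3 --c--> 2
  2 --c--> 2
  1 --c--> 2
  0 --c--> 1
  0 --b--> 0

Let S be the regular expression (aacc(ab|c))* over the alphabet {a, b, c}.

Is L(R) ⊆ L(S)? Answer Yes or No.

The string b is in L(R) but not in L(S).
So L(R) ⊄ L(S).

No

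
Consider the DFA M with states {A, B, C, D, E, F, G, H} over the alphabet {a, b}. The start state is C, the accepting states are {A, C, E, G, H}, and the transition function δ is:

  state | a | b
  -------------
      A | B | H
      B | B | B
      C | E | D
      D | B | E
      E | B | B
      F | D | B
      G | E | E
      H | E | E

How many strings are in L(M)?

3

The useful subgraph on states {C, D, E} is acyclic, so L(M) is finite; the longest accepting path visits 3 useful states, giving maximum string length 2.
Counting accepting paths from C by length: 1 of length 0, 1 of length 1, 1 of length 2. Total 3.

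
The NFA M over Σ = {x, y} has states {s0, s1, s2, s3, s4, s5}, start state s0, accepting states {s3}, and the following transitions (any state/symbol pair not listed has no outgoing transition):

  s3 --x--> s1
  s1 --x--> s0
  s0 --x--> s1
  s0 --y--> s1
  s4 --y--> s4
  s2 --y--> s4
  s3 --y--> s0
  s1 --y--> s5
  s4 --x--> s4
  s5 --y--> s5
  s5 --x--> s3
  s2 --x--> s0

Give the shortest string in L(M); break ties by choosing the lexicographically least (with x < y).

A breadth-first search from s0 reaches an accepting state first via the path s0 → s1 → s5 → s3 on input xyx.
No string of length < 3 is accepted (BFS exhausts all shorter strings without reaching an accepting state), and xyx is the lexicographically least accepting string of length 3.

xyx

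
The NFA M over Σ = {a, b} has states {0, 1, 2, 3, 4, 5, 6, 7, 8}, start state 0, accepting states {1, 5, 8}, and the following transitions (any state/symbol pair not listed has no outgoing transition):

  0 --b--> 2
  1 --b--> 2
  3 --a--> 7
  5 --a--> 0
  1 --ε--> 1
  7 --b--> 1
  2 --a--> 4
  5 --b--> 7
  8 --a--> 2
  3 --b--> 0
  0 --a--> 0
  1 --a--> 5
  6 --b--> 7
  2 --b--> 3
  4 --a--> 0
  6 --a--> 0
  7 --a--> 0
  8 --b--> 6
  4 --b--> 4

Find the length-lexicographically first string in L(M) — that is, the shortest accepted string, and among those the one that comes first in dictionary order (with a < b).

bbab

A breadth-first search from 0 reaches an accepting state first via the path 0 → 2 → 3 → 7 → 1 on input bbab.
No string of length < 4 is accepted (BFS exhausts all shorter strings without reaching an accepting state), and bbab is the lexicographically least accepting string of length 4.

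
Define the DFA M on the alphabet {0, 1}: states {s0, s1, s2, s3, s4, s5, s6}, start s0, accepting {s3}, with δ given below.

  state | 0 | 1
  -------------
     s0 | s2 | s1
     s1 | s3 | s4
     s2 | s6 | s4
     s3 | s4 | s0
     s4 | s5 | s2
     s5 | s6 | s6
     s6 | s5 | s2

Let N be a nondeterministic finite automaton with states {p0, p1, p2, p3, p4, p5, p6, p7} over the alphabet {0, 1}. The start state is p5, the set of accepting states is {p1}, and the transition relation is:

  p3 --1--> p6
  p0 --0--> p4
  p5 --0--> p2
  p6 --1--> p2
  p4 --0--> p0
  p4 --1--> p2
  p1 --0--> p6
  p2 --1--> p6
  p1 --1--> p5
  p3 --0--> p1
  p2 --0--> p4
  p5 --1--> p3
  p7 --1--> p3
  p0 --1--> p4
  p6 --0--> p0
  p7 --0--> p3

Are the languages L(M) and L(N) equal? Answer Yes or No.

Yes

Exploring the product automaton M × N from the start pair (s0, p5), following both machines on each input symbol, reaches 7 state pairs: (s0, p5), (s2, p2), (s1, p3), (s6, p4), (s4, p6), (s3, p1), (s5, p0).
M accepts in {s3} and N accepts in {p1}. In every reachable pair the two components are either both accepting — (s3, p1) — or both non-accepting, so no string is accepted by exactly one of the machines: L(M) \ L(N) and L(N) \ L(M) are both empty.
Hence every string is accepted by M iff it is accepted by N, and the two languages coincide.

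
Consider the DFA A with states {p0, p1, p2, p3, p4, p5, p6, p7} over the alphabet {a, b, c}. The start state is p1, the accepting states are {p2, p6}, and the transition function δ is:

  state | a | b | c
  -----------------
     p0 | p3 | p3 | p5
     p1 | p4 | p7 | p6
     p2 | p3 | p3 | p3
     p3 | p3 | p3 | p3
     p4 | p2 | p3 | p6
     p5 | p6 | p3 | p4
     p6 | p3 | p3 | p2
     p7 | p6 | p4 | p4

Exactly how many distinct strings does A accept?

The useful subgraph on states {p1, p2, p4, p6, p7} is acyclic, so L(A) is finite; the longest accepting path visits 5 useful states, giving maximum string length 4.
Counting accepting paths from p1 by length: 1 of length 1, 4 of length 2, 6 of length 3, 2 of length 4. Total 13.

13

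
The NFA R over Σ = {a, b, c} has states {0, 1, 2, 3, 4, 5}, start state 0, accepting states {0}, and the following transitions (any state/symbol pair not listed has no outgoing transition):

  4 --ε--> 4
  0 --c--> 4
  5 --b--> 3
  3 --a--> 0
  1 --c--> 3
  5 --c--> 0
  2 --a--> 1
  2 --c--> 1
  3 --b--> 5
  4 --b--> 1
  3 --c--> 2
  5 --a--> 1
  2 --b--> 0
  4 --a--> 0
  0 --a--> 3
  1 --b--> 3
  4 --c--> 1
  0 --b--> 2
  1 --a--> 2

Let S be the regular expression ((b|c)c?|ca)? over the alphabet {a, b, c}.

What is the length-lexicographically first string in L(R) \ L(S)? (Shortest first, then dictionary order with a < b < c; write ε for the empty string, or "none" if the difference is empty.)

The string aa is accepted by R but not by S.
No shorter string lies in the difference, and aa is the lexicographically first length-2 string in L(R) \ L(S).

aa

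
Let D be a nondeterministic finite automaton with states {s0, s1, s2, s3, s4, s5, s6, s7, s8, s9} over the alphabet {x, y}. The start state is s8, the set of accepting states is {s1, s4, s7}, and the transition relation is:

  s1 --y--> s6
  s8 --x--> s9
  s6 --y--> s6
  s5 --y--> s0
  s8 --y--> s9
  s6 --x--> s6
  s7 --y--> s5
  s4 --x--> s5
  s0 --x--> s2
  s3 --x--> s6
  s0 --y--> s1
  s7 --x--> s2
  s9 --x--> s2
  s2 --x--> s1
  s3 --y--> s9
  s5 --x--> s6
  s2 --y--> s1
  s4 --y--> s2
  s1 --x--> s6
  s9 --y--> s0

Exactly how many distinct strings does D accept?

The useful subgraph on states {s0, s1, s2, s8, s9} is acyclic, so L(D) is finite; the longest accepting path visits 5 useful states, giving maximum string length 4.
Counting accepting paths from s8 by length: 6 of length 3, 4 of length 4. Total 10.

10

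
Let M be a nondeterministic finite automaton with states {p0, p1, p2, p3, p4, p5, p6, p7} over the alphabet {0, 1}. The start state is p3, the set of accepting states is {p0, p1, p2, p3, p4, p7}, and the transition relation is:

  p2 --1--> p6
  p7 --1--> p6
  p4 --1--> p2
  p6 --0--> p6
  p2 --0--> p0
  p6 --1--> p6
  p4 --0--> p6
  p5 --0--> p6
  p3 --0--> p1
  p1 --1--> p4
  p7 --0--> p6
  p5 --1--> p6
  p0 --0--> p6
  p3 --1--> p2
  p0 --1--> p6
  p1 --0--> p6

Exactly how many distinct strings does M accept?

The useful subgraph on states {p0, p1, p2, p3, p4} is acyclic, so L(M) is finite; the longest accepting path visits 5 useful states, giving maximum string length 4.
Counting accepting paths from p3 by length: 1 of length 0, 2 of length 1, 2 of length 2, 1 of length 3, 1 of length 4. Total 7.

7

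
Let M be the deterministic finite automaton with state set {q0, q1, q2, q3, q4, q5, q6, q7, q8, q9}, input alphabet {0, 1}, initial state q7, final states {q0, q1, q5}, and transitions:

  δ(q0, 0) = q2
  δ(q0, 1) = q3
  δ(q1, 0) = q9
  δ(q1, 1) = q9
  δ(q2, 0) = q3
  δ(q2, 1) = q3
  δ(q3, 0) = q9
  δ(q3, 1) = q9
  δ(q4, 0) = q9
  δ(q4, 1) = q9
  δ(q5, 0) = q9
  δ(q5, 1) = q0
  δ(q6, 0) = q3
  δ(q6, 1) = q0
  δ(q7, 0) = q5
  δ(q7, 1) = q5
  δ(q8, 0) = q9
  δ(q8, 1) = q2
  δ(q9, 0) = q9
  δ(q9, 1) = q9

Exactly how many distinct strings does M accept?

The useful subgraph on states {q0, q5, q7} is acyclic, so L(M) is finite; the longest accepting path visits 3 useful states, giving maximum string length 2.
Counting accepting paths from q7 by length: 2 of length 1, 2 of length 2. Total 4.

4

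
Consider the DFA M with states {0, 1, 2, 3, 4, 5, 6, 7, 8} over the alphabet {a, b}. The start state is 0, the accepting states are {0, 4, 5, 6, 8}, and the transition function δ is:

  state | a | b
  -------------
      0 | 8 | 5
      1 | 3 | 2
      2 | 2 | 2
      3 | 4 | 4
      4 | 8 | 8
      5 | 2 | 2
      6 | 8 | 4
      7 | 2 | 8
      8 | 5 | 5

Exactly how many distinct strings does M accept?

5

The useful subgraph on states {0, 5, 8} is acyclic, so L(M) is finite; the longest accepting path visits 3 useful states, giving maximum string length 2.
Counting accepting paths from 0 by length: 1 of length 0, 2 of length 1, 2 of length 2. Total 5.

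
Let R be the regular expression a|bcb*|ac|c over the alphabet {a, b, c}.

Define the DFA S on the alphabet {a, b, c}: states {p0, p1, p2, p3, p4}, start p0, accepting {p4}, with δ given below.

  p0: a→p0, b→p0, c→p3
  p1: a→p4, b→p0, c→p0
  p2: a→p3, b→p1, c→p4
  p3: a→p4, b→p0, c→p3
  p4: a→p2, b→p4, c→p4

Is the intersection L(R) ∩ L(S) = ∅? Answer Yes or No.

Yes

Converting the expression R to a DFA (subset construction, then merging equivalent states) gives the minimal DFA with states {r0, r1, r2, r3, r4, r5}, start state r0, accepting states {r1, r3, r5} and transitions r0: a→r1, b→r2, c→r3; r1: a→r4, b→r4, c→r3; r2: a→r4, b→r4, c→r5; r3: a→r4, b→r4, c→r4; r4: a→r4, b→r4, c→r4; r5: a→r4, b→r5, c→r4.
Exploring the product automaton R × S from the start pair (r0, p0), following both machines on each input symbol, reaches 11 state pairs: (r0, p0), (r1, p0), (r2, p0), (r3, p3), (r4, p0), (r5, p3), (r4, p4), (r4, p3), (r5, p0), (r4, p2), (r4, p1).
R accepts in {r1, r3, r5} and S accepts in {p4}; no reachable pair has both components accepting, so no string drives both machines to acceptance simultaneously and L(R) ∩ L(S) = ∅.
So no string is accepted by both, and the intersection is empty.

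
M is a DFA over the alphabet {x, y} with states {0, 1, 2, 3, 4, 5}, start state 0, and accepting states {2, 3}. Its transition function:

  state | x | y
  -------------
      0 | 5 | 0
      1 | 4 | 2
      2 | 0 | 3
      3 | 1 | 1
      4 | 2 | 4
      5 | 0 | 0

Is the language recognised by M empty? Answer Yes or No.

Yes

The states reachable from the start state are {0, 5}.
None of the accepting states {2, 3} is reachable, so no string is accepted and L(M) = ∅.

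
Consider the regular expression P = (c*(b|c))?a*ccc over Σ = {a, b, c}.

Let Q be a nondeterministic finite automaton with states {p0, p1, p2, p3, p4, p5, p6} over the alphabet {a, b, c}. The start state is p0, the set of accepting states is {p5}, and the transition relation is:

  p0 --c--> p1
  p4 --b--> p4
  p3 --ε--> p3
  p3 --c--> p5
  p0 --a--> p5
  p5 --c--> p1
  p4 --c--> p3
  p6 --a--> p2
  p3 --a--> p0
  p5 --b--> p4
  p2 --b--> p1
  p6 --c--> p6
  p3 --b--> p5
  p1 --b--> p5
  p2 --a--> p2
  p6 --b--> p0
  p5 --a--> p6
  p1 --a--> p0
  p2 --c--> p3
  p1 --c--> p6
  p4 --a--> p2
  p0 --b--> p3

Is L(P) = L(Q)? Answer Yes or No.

No

The string ccc is accepted by P but rejected by Q.
So L(P) ≠ L(Q).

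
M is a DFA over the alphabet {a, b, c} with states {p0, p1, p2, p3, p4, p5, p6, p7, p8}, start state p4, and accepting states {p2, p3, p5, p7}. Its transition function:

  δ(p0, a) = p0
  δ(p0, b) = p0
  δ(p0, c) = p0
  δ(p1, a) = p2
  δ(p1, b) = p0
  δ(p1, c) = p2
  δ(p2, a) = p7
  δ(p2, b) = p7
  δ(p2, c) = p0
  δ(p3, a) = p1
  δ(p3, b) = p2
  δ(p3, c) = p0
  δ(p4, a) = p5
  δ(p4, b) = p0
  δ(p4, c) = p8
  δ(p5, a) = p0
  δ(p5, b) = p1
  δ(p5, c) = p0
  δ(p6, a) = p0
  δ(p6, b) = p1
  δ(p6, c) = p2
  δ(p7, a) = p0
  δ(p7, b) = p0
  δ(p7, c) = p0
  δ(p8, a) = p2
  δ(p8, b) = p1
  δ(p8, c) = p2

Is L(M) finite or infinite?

The useful states (reachable from p4 and able to reach an accepting state) are {p1, p2, p4, p5, p7, p8}.
Restricted to these states the transition graph has no cycle, so every accepting path has bounded length and L is finite.

finite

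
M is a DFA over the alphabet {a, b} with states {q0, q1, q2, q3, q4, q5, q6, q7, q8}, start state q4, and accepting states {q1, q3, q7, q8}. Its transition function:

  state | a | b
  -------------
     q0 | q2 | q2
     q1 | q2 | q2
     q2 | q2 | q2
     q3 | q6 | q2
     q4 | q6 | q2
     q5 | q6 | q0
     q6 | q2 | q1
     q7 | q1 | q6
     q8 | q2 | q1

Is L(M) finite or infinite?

finite

The useful states (reachable from q4 and able to reach an accepting state) are {q1, q4, q6}.
Restricted to these states the transition graph has no cycle, so every accepting path has bounded length and L is finite.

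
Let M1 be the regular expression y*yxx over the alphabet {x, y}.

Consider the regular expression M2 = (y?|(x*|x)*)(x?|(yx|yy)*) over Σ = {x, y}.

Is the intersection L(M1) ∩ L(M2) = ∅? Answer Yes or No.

Converting the expression M1 to a DFA (subset construction, then merging equivalent states) gives the minimal DFA with states {r0, r1, r2, r3, r4}, start state r0, accepting states {r4} and transitions r0: x→r1, y→r2; r1: x→r1, y→r1; r2: x→r3, y→r2; r3: x→r4, y→r1; r4: x→r1, y→r1.
Converting the expression M2 to a DFA (subset construction, then merging equivalent states) gives the minimal DFA with states {t0, t1, t2, t3, t4, t5}, start state t0, accepting states {t0, t1, t2, t4} and transitions t0: x→t1, y→t2; t1: x→t1, y→t3; t2: x→t4, y→t2; t3: x→t4, y→t4; t4: x→t5, y→t3; t5: x→t5, y→t5.
Exploring the product automaton M1 × M2 from the start pair (r0, t0), following both machines on each input symbol, reaches 8 state pairs: (r0, t0), (r1, t1), (r2, t2), (r1, t3), (r3, t4), (r1, t4), (r4, t5), (r1, t5).
M1 accepts in {r4} and M2 accepts in {t0, t1, t2, t4}; no reachable pair has both components accepting, so no string drives both machines to acceptance simultaneously and L(M1) ∩ L(M2) = ∅.
So no string is accepted by both, and the intersection is empty.

Yes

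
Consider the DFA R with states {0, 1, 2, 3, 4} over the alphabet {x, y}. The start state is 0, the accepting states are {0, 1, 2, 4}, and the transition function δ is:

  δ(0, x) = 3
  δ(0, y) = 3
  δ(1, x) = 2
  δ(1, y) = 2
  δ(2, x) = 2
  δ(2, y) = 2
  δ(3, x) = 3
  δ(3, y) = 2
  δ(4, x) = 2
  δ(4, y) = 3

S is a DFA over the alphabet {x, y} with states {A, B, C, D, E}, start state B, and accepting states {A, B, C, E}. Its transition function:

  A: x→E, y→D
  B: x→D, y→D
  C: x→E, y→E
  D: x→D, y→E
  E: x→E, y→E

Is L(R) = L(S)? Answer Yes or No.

Exploring the product automaton R × S from the start pair (0, B), following both machines on each input symbol, reaches 3 state pairs: (0, B), (3, D), (2, E).
R accepts in {0, 1, 2, 4} and S accepts in {A, B, C, E}. In every reachable pair the two components are either both accepting — (0, B), (2, E) — or both non-accepting, so no string is accepted by exactly one of the machines: L(R) \ L(S) and L(S) \ L(R) are both empty.
Hence every string is accepted by R iff it is accepted by S, and the two languages coincide.

Yes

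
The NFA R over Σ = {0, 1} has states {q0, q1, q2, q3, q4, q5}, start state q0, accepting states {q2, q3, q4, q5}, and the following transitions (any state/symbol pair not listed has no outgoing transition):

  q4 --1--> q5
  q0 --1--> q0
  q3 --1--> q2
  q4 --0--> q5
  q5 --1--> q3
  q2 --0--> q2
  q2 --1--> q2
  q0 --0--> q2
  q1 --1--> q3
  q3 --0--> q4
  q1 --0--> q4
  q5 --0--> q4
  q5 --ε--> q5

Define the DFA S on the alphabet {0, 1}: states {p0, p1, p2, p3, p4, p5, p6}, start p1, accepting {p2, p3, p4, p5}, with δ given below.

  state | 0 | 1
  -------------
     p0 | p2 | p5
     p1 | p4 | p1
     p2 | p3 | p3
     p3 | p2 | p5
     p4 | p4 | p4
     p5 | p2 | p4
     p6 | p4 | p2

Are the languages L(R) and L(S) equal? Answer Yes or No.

Exploring the product automaton R × S from the start pair (q0, p1), following both machines on each input symbol, reaches 2 state pairs: (q0, p1), (q2, p4).
R accepts in {q2, q3, q4, q5} and S accepts in {p2, p3, p4, p5}. In every reachable pair the two components are either both accepting — (q2, p4) — or both non-accepting, so no string is accepted by exactly one of the machines: L(R) \ L(S) and L(S) \ L(R) are both empty.
Hence every string is accepted by R iff it is accepted by S, and the two languages coincide.

Yes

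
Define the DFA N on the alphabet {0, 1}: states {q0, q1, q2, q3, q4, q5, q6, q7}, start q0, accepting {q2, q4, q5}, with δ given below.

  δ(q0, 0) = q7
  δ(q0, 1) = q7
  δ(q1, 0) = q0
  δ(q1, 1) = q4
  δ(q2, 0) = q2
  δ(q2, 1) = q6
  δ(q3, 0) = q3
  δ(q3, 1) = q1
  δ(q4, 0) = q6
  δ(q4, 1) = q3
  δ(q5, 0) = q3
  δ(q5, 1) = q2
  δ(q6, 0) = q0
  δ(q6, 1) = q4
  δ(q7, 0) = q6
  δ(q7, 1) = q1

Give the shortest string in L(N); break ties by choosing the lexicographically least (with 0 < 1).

A breadth-first search from q0 reaches an accepting state first via the path q0 → q7 → q6 → q4 on input 001.
No string of length < 3 is accepted (BFS exhausts all shorter strings without reaching an accepting state), and 001 is the lexicographically least accepting string of length 3.

001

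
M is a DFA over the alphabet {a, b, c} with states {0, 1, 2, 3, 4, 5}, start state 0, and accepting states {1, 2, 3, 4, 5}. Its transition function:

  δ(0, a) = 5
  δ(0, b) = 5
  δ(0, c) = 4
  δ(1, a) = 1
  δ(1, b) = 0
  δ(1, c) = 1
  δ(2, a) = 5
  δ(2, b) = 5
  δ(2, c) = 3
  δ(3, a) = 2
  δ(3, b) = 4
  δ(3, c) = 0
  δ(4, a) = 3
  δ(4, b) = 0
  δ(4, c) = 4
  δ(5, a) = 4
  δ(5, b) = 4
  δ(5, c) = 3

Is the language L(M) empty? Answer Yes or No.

The string a is accepted: the run 0 → 5 ends in the accepting state 5.
Since at least one string is accepted, L(M) is not empty.

No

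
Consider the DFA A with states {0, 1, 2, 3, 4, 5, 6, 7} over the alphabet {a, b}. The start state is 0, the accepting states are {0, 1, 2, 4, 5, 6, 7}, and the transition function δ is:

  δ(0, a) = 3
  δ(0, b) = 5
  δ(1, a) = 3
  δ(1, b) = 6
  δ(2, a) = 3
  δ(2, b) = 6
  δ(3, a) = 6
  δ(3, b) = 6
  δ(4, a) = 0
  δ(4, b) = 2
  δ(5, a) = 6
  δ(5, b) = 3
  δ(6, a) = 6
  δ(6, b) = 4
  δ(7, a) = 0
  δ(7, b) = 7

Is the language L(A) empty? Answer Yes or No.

No

The empty string ε is accepted: the run 0 ends in the accepting state 0.
Since at least one string is accepted, L(A) is not empty.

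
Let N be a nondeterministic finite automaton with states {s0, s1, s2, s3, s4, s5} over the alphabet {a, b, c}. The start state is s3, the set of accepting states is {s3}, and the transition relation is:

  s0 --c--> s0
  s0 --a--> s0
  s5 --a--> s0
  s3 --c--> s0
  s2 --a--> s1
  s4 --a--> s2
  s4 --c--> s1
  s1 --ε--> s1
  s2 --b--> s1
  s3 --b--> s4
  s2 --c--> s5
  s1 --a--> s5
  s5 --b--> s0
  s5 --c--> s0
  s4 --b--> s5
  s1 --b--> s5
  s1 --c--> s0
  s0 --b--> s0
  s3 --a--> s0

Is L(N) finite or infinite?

finite

The useful states (reachable from s3 and able to reach an accepting state) are {s3}.
Restricted to these states the transition graph has no cycle, so every accepting path has bounded length and L is finite.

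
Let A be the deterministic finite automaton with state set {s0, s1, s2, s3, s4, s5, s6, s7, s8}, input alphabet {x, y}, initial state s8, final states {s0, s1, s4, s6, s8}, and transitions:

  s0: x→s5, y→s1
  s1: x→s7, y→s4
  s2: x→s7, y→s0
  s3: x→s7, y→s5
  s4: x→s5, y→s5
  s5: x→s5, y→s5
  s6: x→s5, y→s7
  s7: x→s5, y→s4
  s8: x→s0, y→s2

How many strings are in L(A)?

10

The useful subgraph on states {s0, s1, s2, s4, s7, s8} is acyclic, so L(A) is finite; the longest accepting path visits 6 useful states, giving maximum string length 5.
Counting accepting paths from s8 by length: 1 of length 0, 1 of length 1, 2 of length 2, 3 of length 3, 2 of length 4, 1 of length 5. Total 10.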